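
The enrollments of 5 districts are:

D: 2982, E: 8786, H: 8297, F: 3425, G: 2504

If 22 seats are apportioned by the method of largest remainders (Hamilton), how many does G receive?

The standard divisor is 25994/22 ≈ 1181.545.
Standard quotas: D 2.5238, E 7.4360, H 7.0222, F 2.8987, G 2.1193.
Lower quotas: D 2, E 7, H 7, F 2, G 2 (sum 20, leaving 2 seats).
Remainders in descending order: F 0.8987, D 0.5238, E 0.4360, G 0.1193, H 0.0222.
Largest remainders: F, D receive the extra seats.
G receives 2.

2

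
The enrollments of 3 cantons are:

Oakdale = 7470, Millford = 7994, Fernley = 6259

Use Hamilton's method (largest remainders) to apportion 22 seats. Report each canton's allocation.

Oakdale=8, Millford=8, Fernley=6

Total 21723; standard divisor 21723/22 ≈ 987.409.
Standard quotas: Oakdale 7.5653, Millford 8.0959, Fernley 6.3388.
Lower quotas: Oakdale 7, Millford 8, Fernley 6 (sum 21, leaving 1 seat).
Remainders in descending order: Oakdale 0.5653, Fernley 0.3388, Millford 0.0959.
The surplus seat goes to Oakdale.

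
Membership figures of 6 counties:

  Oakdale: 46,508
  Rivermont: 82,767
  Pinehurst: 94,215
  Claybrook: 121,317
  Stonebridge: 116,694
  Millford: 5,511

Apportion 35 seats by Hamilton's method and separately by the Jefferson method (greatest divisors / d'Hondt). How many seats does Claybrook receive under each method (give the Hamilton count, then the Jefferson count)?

9 and 10

Hamilton: Oakdale 4, Rivermont 6, Pinehurst 7, Claybrook 9, Stonebridge 9, Millford 0.
Jefferson: Oakdale 3, Rivermont 6, Pinehurst 7, Claybrook 10, Stonebridge 9, Millford 0.
Claybrook gets 9 under Hamilton and 10 under Jefferson.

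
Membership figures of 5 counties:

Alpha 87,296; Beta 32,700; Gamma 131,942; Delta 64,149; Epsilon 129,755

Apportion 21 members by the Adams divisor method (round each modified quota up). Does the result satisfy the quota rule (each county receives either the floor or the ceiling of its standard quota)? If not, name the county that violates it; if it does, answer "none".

none

Standard quotas: Alpha 4.112, Beta 1.540, Gamma 6.215, Delta 3.022, Epsilon 6.112.
Adams allocation: Alpha 4, Beta 2, Gamma 6, Delta 3, Epsilon 6.
Every allocation lies between the lower and upper quota.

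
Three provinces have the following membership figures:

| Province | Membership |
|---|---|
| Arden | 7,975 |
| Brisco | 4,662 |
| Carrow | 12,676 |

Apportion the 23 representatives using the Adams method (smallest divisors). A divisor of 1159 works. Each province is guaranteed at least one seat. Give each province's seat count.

With modified divisor 1159: modified quotas Arden 6.881, Brisco 4.022, Carrow 10.937.
Rounding up: Arden 7, Brisco 5, Carrow 11 (total 23).

Arden: 7, Brisco: 5, Carrow: 11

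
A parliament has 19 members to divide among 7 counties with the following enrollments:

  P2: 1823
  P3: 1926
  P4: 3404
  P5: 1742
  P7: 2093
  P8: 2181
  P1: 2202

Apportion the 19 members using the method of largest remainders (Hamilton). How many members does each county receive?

P2: 2, P3: 2, P4: 4, P5: 2, P7: 3, P8: 3, P1: 3

Standard divisor: 15371 ÷ 19 = 809.
Standard quotas: P2 2.253, P3 2.381, P4 4.208, P5 2.153, P7 2.587, P8 2.696, P1 2.722.
Lower quotas: P2 2, P3 2, P4 4, P5 2, P7 2, P8 2, P1 2 (sum 16, leaving 3 seats).
Remainders in descending order: P1 0.722, P8 0.696, P7 0.587, P3 0.381, P2 0.253, P4 0.208, P5 0.153.
The surplus seats go to P1, P8, P7.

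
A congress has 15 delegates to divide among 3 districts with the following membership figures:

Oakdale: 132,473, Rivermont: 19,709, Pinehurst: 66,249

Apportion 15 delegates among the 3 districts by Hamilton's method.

Standard divisor: 218431 ÷ 15 ≈ 14562.067.
Standard quotas: Oakdale 9.0971, Rivermont 1.3534, Pinehurst 4.5494.
Lower quotas: Oakdale 9, Rivermont 1, Pinehurst 4 (sum 14, leaving 1 seat).
Remainders in descending order: Pinehurst 0.5494, Rivermont 0.3534, Oakdale 0.0971.
Largest remainder: Pinehurst receives the extra seat.

Oakdale: 9; Rivermont: 1; Pinehurst: 5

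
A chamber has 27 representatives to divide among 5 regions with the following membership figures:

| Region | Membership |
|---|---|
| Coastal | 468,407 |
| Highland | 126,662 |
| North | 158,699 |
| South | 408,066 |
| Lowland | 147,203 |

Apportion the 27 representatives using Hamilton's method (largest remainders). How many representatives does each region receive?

The standard divisor is 1309037/27 ≈ 48482.852.
Standard quotas: Coastal 9.6613, Highland 2.6125, North 3.2733, South 8.4167, Lowland 3.0362.
Lower quotas: Coastal 9, Highland 2, North 3, South 8, Lowland 3 (sum 25, leaving 2 seats).
Remainders in descending order: Coastal 0.6613, Highland 0.6125, South 0.4167, North 0.2733, Lowland 0.0362.
Largest remainders: Coastal, Highland receive the extra seats.

Coastal 10, Highland 3, North 3, South 8, Lowland 3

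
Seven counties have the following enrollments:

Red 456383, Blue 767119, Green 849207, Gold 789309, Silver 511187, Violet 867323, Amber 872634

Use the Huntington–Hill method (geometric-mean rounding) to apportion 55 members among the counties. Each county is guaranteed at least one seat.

With divisor 92502: modified quotas Red 4.934, Blue 8.293, Green 9.180, Gold 8.533, Silver 5.526, Violet 9.376, Amber 9.434.
Geometric-mean thresholds: Red √(4·5)=4.472, Blue √(8·9)=8.485, Green √(9·10)=9.487, Gold √(8·9)=8.485, Silver √(5·6)=5.477, Violet √(9·10)=9.487, Amber √(9·10)=9.487.
Each quota rounded against its threshold gives Red 5, Blue 8, Green 9, Gold 9, Silver 6, Violet 9, Amber 9 (total 55).

Red 5; Blue 8; Green 9; Gold 9; Silver 6; Violet 9; Amber 9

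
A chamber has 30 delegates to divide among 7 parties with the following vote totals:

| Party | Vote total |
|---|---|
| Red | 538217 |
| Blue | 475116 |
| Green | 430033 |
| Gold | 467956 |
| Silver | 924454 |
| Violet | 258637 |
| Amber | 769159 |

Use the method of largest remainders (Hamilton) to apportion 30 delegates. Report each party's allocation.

Red 4; Blue 4; Green 3; Gold 4; Silver 7; Violet 2; Amber 6

The standard divisor is 3863572/30 ≈ 128785.733.
Standard quotas: Red 4.1792, Blue 3.6892, Green 3.3391, Gold 3.6336, Silver 7.1782, Violet 2.0083, Amber 5.9724.
Lower quotas: Red 4, Blue 3, Green 3, Gold 3, Silver 7, Violet 2, Amber 5 (sum 27, leaving 3 seats).
Remainders in descending order: Amber 0.9724, Blue 0.6892, Gold 0.6336, Green 0.3391, Red 0.1792, Silver 0.1782, Violet 0.0083.
Largest remainders: Amber, Blue, Gold receive the extra seats.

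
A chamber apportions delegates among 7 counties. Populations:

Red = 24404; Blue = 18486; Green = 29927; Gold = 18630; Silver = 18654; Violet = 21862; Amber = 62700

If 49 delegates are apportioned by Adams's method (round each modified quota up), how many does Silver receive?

5

Standard divisor 194663/49 ≈ 3972.714; standard quotas: Red 6.143, Blue 4.653, Green 7.533, Gold 4.689, Silver 4.696, Violet 5.503, Amber 15.783.
Rounding up gives 7, 5, 8, 5, 5, 6, 16 = 52 seats, so the divisor must be adjusted.
With modified divisor 4300: modified quotas Red 5.675, Blue 4.299, Green 6.960, Gold 4.333, Silver 4.338, Violet 5.084, Amber 14.581.
Rounding up: Red 6, Blue 5, Green 7, Gold 5, Silver 5, Violet 6, Amber 15 (total 49).
Silver receives 5.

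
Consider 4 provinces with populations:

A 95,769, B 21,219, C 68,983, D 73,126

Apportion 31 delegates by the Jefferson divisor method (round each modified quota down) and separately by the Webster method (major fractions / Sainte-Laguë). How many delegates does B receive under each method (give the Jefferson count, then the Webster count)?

2 and 3

Jefferson: A 12, B 2, C 8, D 9.
Webster: A 11, B 3, C 8, D 9.
B gets 2 under Jefferson and 3 under Webster.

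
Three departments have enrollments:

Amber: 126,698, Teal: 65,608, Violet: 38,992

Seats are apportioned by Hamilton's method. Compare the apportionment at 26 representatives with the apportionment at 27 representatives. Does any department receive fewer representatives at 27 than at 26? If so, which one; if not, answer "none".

At 26 seats: Amber 14, Teal 7, Violet 5.
At 27 seats: Amber 15, Teal 8, Violet 4.
Violet drops from 5 to 4.

Violet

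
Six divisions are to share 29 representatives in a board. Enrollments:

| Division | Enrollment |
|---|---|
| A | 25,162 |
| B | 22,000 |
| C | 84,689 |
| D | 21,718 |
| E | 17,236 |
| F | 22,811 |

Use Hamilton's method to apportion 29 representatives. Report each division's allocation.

A 4, B 3, C 13, D 3, E 3, F 3

The standard divisor is 193616/29 ≈ 6676.414.
Standard quotas: A 3.7688, B 3.2952, C 12.6848, D 3.2529, E 2.5816, F 3.4167.
Lower quotas: A 3, B 3, C 12, D 3, E 2, F 3 (sum 26, leaving 3 seats).
Remainders in descending order: A 0.7688, C 0.6848, E 0.5816, F 0.4167, B 0.2952, D 0.2529.
The surplus seats go to A, C, E.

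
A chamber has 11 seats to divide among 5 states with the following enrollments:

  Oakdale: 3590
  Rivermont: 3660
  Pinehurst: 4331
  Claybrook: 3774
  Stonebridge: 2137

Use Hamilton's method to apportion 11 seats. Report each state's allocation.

Total 17492; standard divisor 17492/11 ≈ 1590.182.
Standard quotas: Oakdale 2.258, Rivermont 2.302, Pinehurst 2.724, Claybrook 2.373, Stonebridge 1.344.
Lower quotas: Oakdale 2, Rivermont 2, Pinehurst 2, Claybrook 2, Stonebridge 1 (sum 9, leaving 2 seats).
Remainders in descending order: Pinehurst 0.724, Claybrook 0.373, Stonebridge 0.344, Rivermont 0.302, Oakdale 0.258.
The surplus seats go to Pinehurst, Claybrook.

Oakdale=2; Rivermont=2; Pinehurst=3; Claybrook=3; Stonebridge=1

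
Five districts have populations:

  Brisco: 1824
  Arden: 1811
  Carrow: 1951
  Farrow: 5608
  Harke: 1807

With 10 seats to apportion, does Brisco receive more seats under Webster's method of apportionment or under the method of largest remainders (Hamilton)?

Webster: Brisco 1, Arden 1, Carrow 2, Farrow 5, Harke 1.
Hamilton: Brisco 2, Arden 1, Carrow 2, Farrow 4, Harke 1.
Brisco gets 1 under Webster and 2 under Hamilton.

Hamilton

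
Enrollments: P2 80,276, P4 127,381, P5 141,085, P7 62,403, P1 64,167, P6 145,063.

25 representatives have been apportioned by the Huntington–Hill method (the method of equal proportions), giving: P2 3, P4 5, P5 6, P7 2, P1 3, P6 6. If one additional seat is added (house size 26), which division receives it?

Priority for the next seat is population ÷ (√(s·(s+1))).
Priorities: P2 23173.685, P4 23256.482, P5 21769.888, P7 25475.918, P1 18523.417, P6 22383.707.
Highest priority: P7.

P7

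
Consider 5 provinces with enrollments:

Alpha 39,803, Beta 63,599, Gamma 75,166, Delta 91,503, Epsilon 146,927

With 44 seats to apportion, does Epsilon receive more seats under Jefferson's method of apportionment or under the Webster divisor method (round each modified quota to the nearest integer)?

Jefferson

Jefferson: Alpha 4, Beta 6, Gamma 8, Delta 10, Epsilon 16.
Webster: Alpha 4, Beta 7, Gamma 8, Delta 10, Epsilon 15.
Epsilon gets 16 under Jefferson and 15 under Webster.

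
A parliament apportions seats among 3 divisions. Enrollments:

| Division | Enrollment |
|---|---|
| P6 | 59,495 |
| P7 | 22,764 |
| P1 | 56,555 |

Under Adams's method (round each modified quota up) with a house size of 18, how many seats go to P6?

Standard divisor 138814/18 ≈ 7711.889; standard quotas: P6 7.715, P7 2.952, P1 7.333.
Rounding up gives 8, 3, 8 = 19 seats, so the divisor must be adjusted.
With modified divisor 8300: modified quotas P6 7.168, P7 2.743, P1 6.814.
Rounding up: P6 8, P7 3, P1 7 (total 18).
P6 receives 8.

8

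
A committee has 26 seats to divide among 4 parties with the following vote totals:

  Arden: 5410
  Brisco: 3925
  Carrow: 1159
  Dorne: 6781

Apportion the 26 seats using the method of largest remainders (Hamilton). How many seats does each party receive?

Arden: 8; Brisco: 6; Carrow: 2; Dorne: 10

Standard divisor: 17275 ÷ 26 ≈ 664.423.
Standard quotas: Arden 8.1424, Brisco 5.9074, Carrow 1.7444, Dorne 10.2058.
Lower quotas: Arden 8, Brisco 5, Carrow 1, Dorne 10 (sum 24, leaving 2 seats).
Remainders in descending order: Brisco 0.9074, Carrow 0.7444, Dorne 0.2058, Arden 0.1424.
Largest remainders: Brisco, Carrow receive the extra seats.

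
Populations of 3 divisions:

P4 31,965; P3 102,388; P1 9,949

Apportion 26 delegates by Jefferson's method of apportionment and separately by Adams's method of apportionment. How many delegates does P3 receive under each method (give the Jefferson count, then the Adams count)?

Jefferson: P4 6, P3 19, P1 1.
Adams: P4 6, P3 18, P1 2.
P3 gets 19 under Jefferson and 18 under Adams.

19 and 18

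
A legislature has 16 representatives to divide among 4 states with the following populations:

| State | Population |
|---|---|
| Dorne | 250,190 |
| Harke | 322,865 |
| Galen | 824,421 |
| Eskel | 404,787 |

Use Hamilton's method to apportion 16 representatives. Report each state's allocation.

Dorne 2, Harke 3, Galen 7, Eskel 4

Total 1802263; standard divisor 1802263/16 ≈ 112641.438.
Standard quotas: Dorne 2.2211, Harke 2.8663, Galen 7.3190, Eskel 3.5936.
Lower quotas: Dorne 2, Harke 2, Galen 7, Eskel 3 (sum 14, leaving 2 seats).
Remainders in descending order: Harke 0.8663, Eskel 0.5936, Galen 0.3190, Dorne 0.2211.
Largest remainders: Harke, Eskel receive the extra seats.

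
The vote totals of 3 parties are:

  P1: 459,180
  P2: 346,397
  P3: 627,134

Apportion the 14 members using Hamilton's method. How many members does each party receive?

Total 1432711; standard divisor 1432711/14 ≈ 102336.5.
Standard quotas: P1 4.4870, P2 3.3849, P3 6.1282.
Lower quotas: P1 4, P2 3, P3 6 (sum 13, leaving 1 seat).
Remainders in descending order: P1 0.4870, P2 0.3849, P3 0.1282.
The surplus seat goes to P1.

P1: 5, P2: 3, P3: 6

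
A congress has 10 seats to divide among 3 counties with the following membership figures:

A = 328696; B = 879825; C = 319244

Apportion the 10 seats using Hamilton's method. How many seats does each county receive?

A=2, B=6, C=2

The standard divisor is 1527765/10 ≈ 152776.5.
Standard quotas: A 2.1515, B 5.7589, C 2.0896.
Lower quotas: A 2, B 5, C 2 (sum 9, leaving 1 seat).
Remainders in descending order: B 0.7589, A 0.1515, C 0.0896.
Largest remainder: B receives the extra seat.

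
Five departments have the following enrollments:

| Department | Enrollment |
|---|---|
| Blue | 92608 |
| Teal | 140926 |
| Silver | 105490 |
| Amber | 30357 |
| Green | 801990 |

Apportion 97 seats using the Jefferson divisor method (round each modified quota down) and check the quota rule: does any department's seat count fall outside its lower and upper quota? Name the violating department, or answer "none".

Standard quotas: Blue 7.669, Teal 11.670, Silver 8.736, Amber 2.514, Green 66.412.
Jefferson allocation: Blue 7, Teal 12, Silver 8, Amber 2, Green 68.
Green has quota 66.412 (lower 66, upper 67) but receives 68 — outside the quota interval.

Green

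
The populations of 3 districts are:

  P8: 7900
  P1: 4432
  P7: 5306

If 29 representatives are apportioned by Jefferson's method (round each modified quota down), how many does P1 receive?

7

Standard divisor 17638/29 ≈ 608.207; standard quotas: P8 12.989, P1 7.287, P7 8.724.
Rounding down gives 12, 7, 8 = 27 seats, so the divisor must be adjusted.
With modified divisor 580: modified quotas P8 13.621, P1 7.641, P7 9.148.
Rounding down: P8 13, P1 7, P7 9 (total 29).
P1 receives 7.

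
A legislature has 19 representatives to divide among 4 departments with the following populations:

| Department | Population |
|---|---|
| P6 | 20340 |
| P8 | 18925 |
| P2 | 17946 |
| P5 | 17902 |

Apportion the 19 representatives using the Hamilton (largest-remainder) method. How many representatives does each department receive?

Standard divisor: 75113 ÷ 19 ≈ 3953.316.
Standard quotas: P6 5.1450, P8 4.7871, P2 4.5395, P5 4.5284.
Lower quotas: P6 5, P8 4, P2 4, P5 4 (sum 17, leaving 2 seats).
Remainders in descending order: P8 0.7871, P2 0.5395, P5 0.5284, P6 0.1450.
The surplus seats go to P8, P2.

P6: 5, P8: 5, P2: 5, P5: 4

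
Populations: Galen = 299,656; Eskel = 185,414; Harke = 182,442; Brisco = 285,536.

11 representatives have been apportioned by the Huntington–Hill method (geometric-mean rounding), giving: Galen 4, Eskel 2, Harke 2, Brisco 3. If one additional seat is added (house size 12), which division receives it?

Brisco

Priority for the next seat is population ÷ (√(s·(s+1))).
Priorities: Galen 67005.119, Eskel 75694.949, Harke 74481.635, Brisco 82427.143.
Highest priority: Brisco.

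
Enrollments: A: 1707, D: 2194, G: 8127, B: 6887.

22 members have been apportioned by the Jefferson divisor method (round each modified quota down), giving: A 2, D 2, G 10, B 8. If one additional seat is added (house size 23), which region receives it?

B

Priority for the next seat is population ÷ (current seats + 1).
Priorities: A 569.000, D 731.333, G 738.818, B 765.222.
Highest priority: B.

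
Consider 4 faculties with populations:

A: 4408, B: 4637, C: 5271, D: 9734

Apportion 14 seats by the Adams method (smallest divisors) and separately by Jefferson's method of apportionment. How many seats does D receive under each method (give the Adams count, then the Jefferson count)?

5 and 6

Adams: A 3, B 3, C 3, D 5.
Jefferson: A 2, B 3, C 3, D 6.
D gets 5 under Adams and 6 under Jefferson.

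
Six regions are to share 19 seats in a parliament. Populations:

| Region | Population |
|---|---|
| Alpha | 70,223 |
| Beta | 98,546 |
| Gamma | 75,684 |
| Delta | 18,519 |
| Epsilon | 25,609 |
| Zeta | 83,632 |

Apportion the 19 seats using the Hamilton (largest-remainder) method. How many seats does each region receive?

Total 372213; standard divisor 372213/19 ≈ 19590.158.
Standard quotas: Alpha 3.5846, Beta 5.0304, Gamma 3.8634, Delta 0.9453, Epsilon 1.3072, Zeta 4.2691.
Lower quotas: Alpha 3, Beta 5, Gamma 3, Delta 0, Epsilon 1, Zeta 4 (sum 16, leaving 3 seats).
Remainders in descending order: Delta 0.9453, Gamma 0.8634, Alpha 0.5846, Epsilon 0.3072, Zeta 0.2691, Beta 0.0304.
Largest remainders: Delta, Gamma, Alpha receive the extra seats.

Alpha 4; Beta 5; Gamma 4; Delta 1; Epsilon 1; Zeta 4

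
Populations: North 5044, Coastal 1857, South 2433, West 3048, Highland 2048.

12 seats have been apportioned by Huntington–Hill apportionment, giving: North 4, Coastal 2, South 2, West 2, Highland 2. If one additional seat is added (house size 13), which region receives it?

West

Priority for the next seat is population ÷ (√(s·(s+1))).
Priorities: North 1127.873, Coastal 758.117, South 993.268, West 1244.341, Highland 836.092.
Highest priority: West.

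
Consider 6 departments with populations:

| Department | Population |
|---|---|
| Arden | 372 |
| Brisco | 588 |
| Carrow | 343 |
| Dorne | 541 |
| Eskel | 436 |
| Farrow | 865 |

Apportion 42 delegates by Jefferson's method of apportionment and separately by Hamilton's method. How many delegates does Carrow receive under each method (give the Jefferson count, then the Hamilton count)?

Jefferson: Arden 5, Brisco 8, Carrow 4, Dorne 7, Eskel 6, Farrow 12.
Hamilton: Arden 5, Brisco 8, Carrow 5, Dorne 7, Eskel 6, Farrow 11.
Carrow gets 4 under Jefferson and 5 under Hamilton.

4 and 5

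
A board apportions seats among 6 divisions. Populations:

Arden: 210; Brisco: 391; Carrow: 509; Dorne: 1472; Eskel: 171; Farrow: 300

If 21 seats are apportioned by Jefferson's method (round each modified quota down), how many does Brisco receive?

3

Standard divisor 3053/21 ≈ 145.381; standard quotas: Arden 1.444, Brisco 2.689, Carrow 3.501, Dorne 10.125, Eskel 1.176, Farrow 2.064.
Rounding down gives 1, 2, 3, 10, 1, 2 = 19 seats, so the divisor must be adjusted.
With modified divisor 129: modified quotas Arden 1.628, Brisco 3.031, Carrow 3.946, Dorne 11.411, Eskel 1.326, Farrow 2.326.
Rounding down: Arden 1, Brisco 3, Carrow 3, Dorne 11, Eskel 1, Farrow 2 (total 21).
Brisco receives 3.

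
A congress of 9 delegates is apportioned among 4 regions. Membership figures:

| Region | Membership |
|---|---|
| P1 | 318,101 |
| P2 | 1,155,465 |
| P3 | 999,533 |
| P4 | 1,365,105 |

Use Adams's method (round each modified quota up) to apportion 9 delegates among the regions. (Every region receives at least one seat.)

Standard divisor 3838204/9 ≈ 426467.111; standard quotas: P1 0.746, P2 2.709, P3 2.344, P4 3.201.
Rounding up gives 1, 3, 3, 4 = 11 seats, so the divisor must be adjusted.
With modified divisor 538700: modified quotas P1 0.590, P2 2.145, P3 1.855, P4 2.534.
Rounding up: P1 1, P2 3, P3 2, P4 3 (total 9).

P1 1, P2 3, P3 2, P4 3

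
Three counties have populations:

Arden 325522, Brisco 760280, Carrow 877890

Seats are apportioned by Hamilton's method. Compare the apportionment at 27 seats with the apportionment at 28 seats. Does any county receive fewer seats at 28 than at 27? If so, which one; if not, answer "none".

At 27 seats: Arden 5, Brisco 10, Carrow 12.
At 28 seats: Arden 5, Brisco 11, Carrow 12.
No county's allocation decreased.

none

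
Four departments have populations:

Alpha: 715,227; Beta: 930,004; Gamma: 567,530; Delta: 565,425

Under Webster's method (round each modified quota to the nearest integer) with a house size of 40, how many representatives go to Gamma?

8

Standard divisor 2778186/40 ≈ 69454.65; standard quotas: Alpha 10.298, Beta 13.390, Gamma 8.171, Delta 8.141.
Rounding to the nearest integer gives 10, 13, 8, 8 = 39 seats, so the divisor must be adjusted.
With modified divisor 68500: modified quotas Alpha 10.441, Beta 13.577, Gamma 8.285, Delta 8.254.
Rounding to the nearest integer: Alpha 10, Beta 14, Gamma 8, Delta 8 (total 40).
Gamma receives 8.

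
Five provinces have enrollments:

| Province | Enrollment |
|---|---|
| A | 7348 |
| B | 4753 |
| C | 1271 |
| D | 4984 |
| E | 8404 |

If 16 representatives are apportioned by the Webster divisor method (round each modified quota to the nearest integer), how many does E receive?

Standard divisor 26760/16 ≈ 1672.5; standard quotas: A 4.393, B 2.842, C 0.760, D 2.980, E 5.025.
Rounding to the nearest integer gives A 4, B 3, C 1, D 3, E 5 — total 16, matching the house size, so no adjustment is needed.
E receives 5.

5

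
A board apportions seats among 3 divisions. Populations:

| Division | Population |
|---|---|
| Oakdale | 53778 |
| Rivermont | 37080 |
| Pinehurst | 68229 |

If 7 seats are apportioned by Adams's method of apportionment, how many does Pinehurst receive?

Standard divisor 159087/7 ≈ 22726.714; standard quotas: Oakdale 2.366, Rivermont 1.632, Pinehurst 3.002.
Rounding up gives 3, 2, 4 = 9 seats, so the divisor must be adjusted.
With modified divisor 30500: modified quotas Oakdale 1.763, Rivermont 1.216, Pinehurst 2.237.
Rounding up: Oakdale 2, Rivermont 2, Pinehurst 3 (total 7).
Pinehurst receives 3.

3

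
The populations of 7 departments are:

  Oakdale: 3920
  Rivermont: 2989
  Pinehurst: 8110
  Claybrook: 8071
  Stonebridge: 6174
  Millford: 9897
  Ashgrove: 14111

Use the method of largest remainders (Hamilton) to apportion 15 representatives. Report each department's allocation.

Oakdale: 1, Rivermont: 1, Pinehurst: 2, Claybrook: 2, Stonebridge: 2, Millford: 3, Ashgrove: 4

The standard divisor is 53272/15 ≈ 3551.467.
Standard quotas: Oakdale 1.1038, Rivermont 0.8416, Pinehurst 2.2836, Claybrook 2.2726, Stonebridge 1.7384, Millford 2.7867, Ashgrove 3.9733.
Lower quotas: Oakdale 1, Rivermont 0, Pinehurst 2, Claybrook 2, Stonebridge 1, Millford 2, Ashgrove 3 (sum 11, leaving 4 seats).
Remainders in descending order: Ashgrove 0.9733, Rivermont 0.8416, Millford 0.7867, Stonebridge 0.7384, Pinehurst 0.2836, Claybrook 0.2726, Oakdale 0.1038.
Largest remainders: Ashgrove, Rivermont, Millford, Stonebridge receive the extra seats.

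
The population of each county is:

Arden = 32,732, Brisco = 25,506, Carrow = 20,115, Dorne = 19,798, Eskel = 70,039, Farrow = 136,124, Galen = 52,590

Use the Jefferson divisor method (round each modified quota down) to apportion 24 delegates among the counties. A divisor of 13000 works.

Arden 2, Brisco 1, Carrow 1, Dorne 1, Eskel 5, Farrow 10, Galen 4

With modified divisor 13000: modified quotas Arden 2.518, Brisco 1.962, Carrow 1.547, Dorne 1.523, Eskel 5.388, Farrow 10.471, Galen 4.045.
Rounding down: Arden 2, Brisco 1, Carrow 1, Dorne 1, Eskel 5, Farrow 10, Galen 4 (total 24).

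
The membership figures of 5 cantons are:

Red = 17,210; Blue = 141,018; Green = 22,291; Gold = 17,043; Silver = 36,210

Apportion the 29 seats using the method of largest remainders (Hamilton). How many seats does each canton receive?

Standard divisor: 233772 ÷ 29 ≈ 8061.103.
Standard quotas: Red 2.1349, Blue 17.4936, Green 2.7653, Gold 2.1142, Silver 4.4919.
Lower quotas: Red 2, Blue 17, Green 2, Gold 2, Silver 4 (sum 27, leaving 2 seats).
Remainders in descending order: Green 0.7653, Blue 0.4936, Silver 0.4919, Red 0.1349, Gold 0.1142.
Largest remainders: Green, Blue receive the extra seats.

Red 2, Blue 18, Green 3, Gold 2, Silver 4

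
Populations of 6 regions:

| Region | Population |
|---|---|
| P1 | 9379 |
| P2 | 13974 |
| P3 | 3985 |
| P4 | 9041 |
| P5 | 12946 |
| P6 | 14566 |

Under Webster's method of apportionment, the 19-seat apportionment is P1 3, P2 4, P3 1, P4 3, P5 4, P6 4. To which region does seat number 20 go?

Priority for the next seat is population ÷ (current seats + 0.5).
Priorities: P1 2679.714, P2 3105.333, P3 2656.667, P4 2583.143, P5 2876.889, P6 3236.889.
Highest priority: P6.

P6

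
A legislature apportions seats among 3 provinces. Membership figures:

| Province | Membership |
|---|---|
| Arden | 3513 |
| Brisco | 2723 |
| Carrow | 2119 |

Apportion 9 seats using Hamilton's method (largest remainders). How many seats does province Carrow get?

The standard divisor is 8355/9 ≈ 928.333.
Standard quotas: Arden 3.784, Brisco 2.933, Carrow 2.283.
Lower quotas: Arden 3, Brisco 2, Carrow 2 (sum 7, leaving 2 seats).
Remainders in descending order: Brisco 0.933, Arden 0.784, Carrow 0.283.
The surplus seats go to Brisco, Arden.
Carrow receives 2.

2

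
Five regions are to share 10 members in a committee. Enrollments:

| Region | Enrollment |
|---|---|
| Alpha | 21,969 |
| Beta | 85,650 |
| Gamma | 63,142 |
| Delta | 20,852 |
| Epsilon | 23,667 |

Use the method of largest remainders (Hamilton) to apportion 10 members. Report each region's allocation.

Total 215280; standard divisor 215280/10 = 21528.
Standard quotas: Alpha 1.0205, Beta 3.9785, Gamma 2.9330, Delta 0.9686, Epsilon 1.0994.
Lower quotas: Alpha 1, Beta 3, Gamma 2, Delta 0, Epsilon 1 (sum 7, leaving 3 seats).
Remainders in descending order: Beta 0.9785, Delta 0.9686, Gamma 0.9330, Epsilon 0.0994, Alpha 0.0205.
The surplus seats go to Beta, Delta, Gamma.

Alpha: 1, Beta: 4, Gamma: 3, Delta: 1, Epsilon: 1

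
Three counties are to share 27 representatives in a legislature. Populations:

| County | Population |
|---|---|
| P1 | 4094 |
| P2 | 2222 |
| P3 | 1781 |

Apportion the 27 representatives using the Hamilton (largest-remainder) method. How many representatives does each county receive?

P1 14; P2 7; P3 6

The standard divisor is 8097/27 ≈ 299.889.
Standard quotas: P1 13.652, P2 7.409, P3 5.939.
Lower quotas: P1 13, P2 7, P3 5 (sum 25, leaving 2 seats).
Remainders in descending order: P3 0.939, P1 0.652, P2 0.409.
Largest remainders: P3, P1 receive the extra seats.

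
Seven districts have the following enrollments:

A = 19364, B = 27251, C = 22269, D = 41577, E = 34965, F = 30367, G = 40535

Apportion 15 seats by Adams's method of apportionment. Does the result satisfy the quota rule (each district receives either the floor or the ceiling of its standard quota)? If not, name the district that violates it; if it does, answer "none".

Standard quotas: A 1.343, B 1.890, C 1.544, D 2.883, E 2.424, F 2.106, G 2.811.
Adams allocation: A 1, B 2, C 2, D 3, E 2, F 2, G 3.
Every allocation lies between the lower and upper quota.

none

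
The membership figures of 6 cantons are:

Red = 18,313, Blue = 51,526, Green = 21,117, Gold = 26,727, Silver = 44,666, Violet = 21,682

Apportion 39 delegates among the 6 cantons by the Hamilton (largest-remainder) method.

Total 184031; standard divisor 184031/39 ≈ 4718.744.
Standard quotas: Red 3.8809, Blue 10.9194, Green 4.4751, Gold 5.6640, Silver 9.4657, Violet 4.5949.
Lower quotas: Red 3, Blue 10, Green 4, Gold 5, Silver 9, Violet 4 (sum 35, leaving 4 seats).
Remainders in descending order: Blue 0.9194, Red 0.8809, Gold 0.6640, Violet 0.5949, Green 0.4751, Silver 0.4657.
Largest remainders: Blue, Red, Gold, Violet receive the extra seats.

Red=4, Blue=11, Green=4, Gold=6, Silver=9, Violet=5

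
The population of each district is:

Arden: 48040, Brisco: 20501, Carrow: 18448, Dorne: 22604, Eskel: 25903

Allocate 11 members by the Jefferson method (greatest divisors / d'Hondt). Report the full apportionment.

Standard divisor 135496/11 ≈ 12317.818; standard quotas: Arden 3.900, Brisco 1.664, Carrow 1.498, Dorne 1.835, Eskel 2.103.
Rounding down gives 3, 1, 1, 1, 2 = 8 seats, so the divisor must be adjusted.
With modified divisor 9900: modified quotas Arden 4.853, Brisco 2.071, Carrow 1.863, Dorne 2.283, Eskel 2.616.
Rounding down: Arden 4, Brisco 2, Carrow 1, Dorne 2, Eskel 2 (total 11).

Arden=4, Brisco=2, Carrow=1, Dorne=2, Eskel=2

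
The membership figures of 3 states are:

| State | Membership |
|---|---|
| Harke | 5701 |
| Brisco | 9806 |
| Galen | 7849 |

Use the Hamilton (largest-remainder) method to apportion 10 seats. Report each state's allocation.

Standard divisor: 23356 ÷ 10 ≈ 2335.6.
Standard quotas: Harke 2.4409, Brisco 4.1985, Galen 3.3606.
Lower quotas: Harke 2, Brisco 4, Galen 3 (sum 9, leaving 1 seat).
Remainders in descending order: Harke 0.4409, Galen 0.3606, Brisco 0.1985.
Largest remainder: Harke receives the extra seat.

Harke=3, Brisco=4, Galen=3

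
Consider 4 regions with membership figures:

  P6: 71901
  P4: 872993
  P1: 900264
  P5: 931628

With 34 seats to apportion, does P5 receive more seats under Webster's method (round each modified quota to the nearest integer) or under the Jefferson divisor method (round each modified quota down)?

Jefferson

Webster: P6 1, P4 11, P1 11, P5 11.
Jefferson: P6 0, P4 11, P1 11, P5 12.
P5 gets 11 under Webster and 12 under Jefferson.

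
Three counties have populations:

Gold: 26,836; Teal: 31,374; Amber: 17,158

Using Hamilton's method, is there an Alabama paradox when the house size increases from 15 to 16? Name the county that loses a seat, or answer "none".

Amber

At 15 seats: Gold 5, Teal 6, Amber 4.
At 16 seats: Gold 6, Teal 7, Amber 3.
Amber drops from 4 to 3.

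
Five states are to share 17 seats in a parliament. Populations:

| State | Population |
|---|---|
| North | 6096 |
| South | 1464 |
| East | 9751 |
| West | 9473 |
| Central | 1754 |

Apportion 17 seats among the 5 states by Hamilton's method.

Standard divisor: 28538 ÷ 17 ≈ 1678.706.
Standard quotas: North 3.6314, South 0.8721, East 5.8086, West 5.6430, Central 1.0449.
Lower quotas: North 3, South 0, East 5, West 5, Central 1 (sum 14, leaving 3 seats).
Remainders in descending order: South 0.8721, East 0.8086, West 0.6430, North 0.6314, Central 0.0449.
Largest remainders: South, East, West receive the extra seats.

North 3; South 1; East 6; West 6; Central 1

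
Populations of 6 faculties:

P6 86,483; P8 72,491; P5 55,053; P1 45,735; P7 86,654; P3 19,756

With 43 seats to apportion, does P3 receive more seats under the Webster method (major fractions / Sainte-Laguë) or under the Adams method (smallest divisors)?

Webster: P6 10, P8 9, P5 7, P1 5, P7 10, P3 2.
Adams: P6 10, P8 8, P5 7, P1 5, P7 10, P3 3.
P3 gets 2 under Webster and 3 under Adams.

Adams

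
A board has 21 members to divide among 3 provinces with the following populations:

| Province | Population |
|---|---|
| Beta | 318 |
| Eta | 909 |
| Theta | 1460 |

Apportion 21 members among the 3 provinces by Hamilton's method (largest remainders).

Standard divisor: 2687 ÷ 21 ≈ 127.952.
Standard quotas: Beta 2.485, Eta 7.104, Theta 11.410.
Lower quotas: Beta 2, Eta 7, Theta 11 (sum 20, leaving 1 seat).
Remainders in descending order: Beta 0.485, Theta 0.410, Eta 0.104.
Largest remainder: Beta receives the extra seat.

Beta: 3; Eta: 7; Theta: 11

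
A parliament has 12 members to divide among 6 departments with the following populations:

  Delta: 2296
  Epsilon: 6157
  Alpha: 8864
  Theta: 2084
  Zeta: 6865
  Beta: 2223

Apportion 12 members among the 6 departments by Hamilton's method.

Delta=1, Epsilon=2, Alpha=4, Theta=1, Zeta=3, Beta=1

The standard divisor is 28489/12 ≈ 2374.083.
Standard quotas: Delta 0.9671, Epsilon 2.5934, Alpha 3.7337, Theta 0.8778, Zeta 2.8916, Beta 0.9364.
Lower quotas: Delta 0, Epsilon 2, Alpha 3, Theta 0, Zeta 2, Beta 0 (sum 7, leaving 5 seats).
Remainders in descending order: Delta 0.9671, Beta 0.9364, Zeta 0.8916, Theta 0.8778, Alpha 0.7337, Epsilon 0.5934.
Largest remainders: Delta, Beta, Zeta, Theta, Alpha receive the extra seats.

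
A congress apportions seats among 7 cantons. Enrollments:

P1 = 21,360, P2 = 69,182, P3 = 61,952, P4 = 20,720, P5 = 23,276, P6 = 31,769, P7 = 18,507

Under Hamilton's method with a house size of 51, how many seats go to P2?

14

The standard divisor is 246766/51 ≈ 4838.549.
Standard quotas: P1 4.4145, P2 14.2981, P3 12.8038, P4 4.2823, P5 4.8105, P6 6.5658, P7 3.8249.
Lower quotas: P1 4, P2 14, P3 12, P4 4, P5 4, P6 6, P7 3 (sum 47, leaving 4 seats).
Remainders in descending order: P7 0.8249, P5 0.8105, P3 0.8038, P6 0.5658, P1 0.4145, P2 0.2981, P4 0.2823.
Largest remainders: P7, P5, P3, P6 receive the extra seats.
P2 receives 14.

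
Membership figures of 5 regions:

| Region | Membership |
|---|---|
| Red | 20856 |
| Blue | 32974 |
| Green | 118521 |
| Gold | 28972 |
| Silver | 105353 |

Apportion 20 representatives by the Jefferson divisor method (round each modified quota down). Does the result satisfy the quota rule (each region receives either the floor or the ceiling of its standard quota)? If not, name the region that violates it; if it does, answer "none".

none

Standard quotas: Red 1.360, Blue 2.150, Green 7.729, Gold 1.889, Silver 6.871.
Jefferson allocation: Red 1, Blue 2, Green 8, Gold 2, Silver 7.
Every allocation lies between the lower and upper quota.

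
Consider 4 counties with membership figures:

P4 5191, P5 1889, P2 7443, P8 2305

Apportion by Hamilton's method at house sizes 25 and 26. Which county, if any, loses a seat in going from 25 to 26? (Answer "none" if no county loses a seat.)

none

At 25 seats: P4 8, P5 3, P2 11, P8 3.
At 26 seats: P4 8, P5 3, P2 11, P8 4.
No county's allocation decreased.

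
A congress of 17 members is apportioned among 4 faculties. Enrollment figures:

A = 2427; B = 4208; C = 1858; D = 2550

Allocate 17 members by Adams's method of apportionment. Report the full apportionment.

Standard divisor 11043/17 ≈ 649.588; standard quotas: A 3.736, B 6.478, C 2.860, D 3.926.
Rounding up gives 4, 7, 3, 4 = 18 seats, so the divisor must be adjusted.
With modified divisor 800: modified quotas A 3.034, B 5.260, C 2.322, D 3.188.
Rounding up: A 4, B 6, C 3, D 4 (total 17).

A 4, B 6, C 3, D 4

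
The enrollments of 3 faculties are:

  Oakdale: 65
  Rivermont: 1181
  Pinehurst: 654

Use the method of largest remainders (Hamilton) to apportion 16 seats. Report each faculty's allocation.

The standard divisor is 1900/16 ≈ 118.75.
Standard quotas: Oakdale 0.547, Rivermont 9.945, Pinehurst 5.507.
Lower quotas: Oakdale 0, Rivermont 9, Pinehurst 5 (sum 14, leaving 2 seats).
Remainders in descending order: Rivermont 0.945, Oakdale 0.547, Pinehurst 0.507.
Largest remainders: Rivermont, Oakdale receive the extra seats.

Oakdale 1, Rivermont 10, Pinehurst 5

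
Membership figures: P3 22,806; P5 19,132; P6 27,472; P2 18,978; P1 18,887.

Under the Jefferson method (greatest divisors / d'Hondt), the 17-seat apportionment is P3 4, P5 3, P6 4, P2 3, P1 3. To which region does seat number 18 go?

Priority for the next seat is population ÷ (current seats + 1).
Priorities: P3 4561.200, P5 4783.000, P6 5494.400, P2 4744.500, P1 4721.750.
Highest priority: P6.

P6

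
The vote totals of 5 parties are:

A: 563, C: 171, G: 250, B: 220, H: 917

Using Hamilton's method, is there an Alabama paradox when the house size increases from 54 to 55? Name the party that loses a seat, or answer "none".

At 54 seats: A 14, C 4, G 7, B 6, H 23.
At 55 seats: A 15, C 4, G 6, B 6, H 24.
G drops from 7 to 6.

G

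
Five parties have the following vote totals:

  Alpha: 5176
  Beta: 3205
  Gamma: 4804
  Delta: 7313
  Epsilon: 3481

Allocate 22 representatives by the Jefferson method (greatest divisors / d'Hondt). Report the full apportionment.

Standard divisor 23979/22 ≈ 1089.955; standard quotas: Alpha 4.749, Beta 2.940, Gamma 4.408, Delta 6.709, Epsilon 3.194.
Rounding down gives 4, 2, 4, 6, 3 = 19 seats, so the divisor must be adjusted.
With modified divisor 1000: modified quotas Alpha 5.176, Beta 3.205, Gamma 4.804, Delta 7.313, Epsilon 3.481.
Rounding down: Alpha 5, Beta 3, Gamma 4, Delta 7, Epsilon 3 (total 22).

Alpha: 5, Beta: 3, Gamma: 4, Delta: 7, Epsilon: 3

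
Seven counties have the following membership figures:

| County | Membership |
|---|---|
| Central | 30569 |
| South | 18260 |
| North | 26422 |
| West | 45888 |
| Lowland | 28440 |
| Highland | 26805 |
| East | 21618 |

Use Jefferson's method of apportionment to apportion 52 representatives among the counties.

Standard divisor 198002/52 ≈ 3807.731; standard quotas: Central 8.028, South 4.796, North 6.939, West 12.051, Lowland 7.469, Highland 7.040, East 5.677.
Rounding down gives 8, 4, 6, 12, 7, 7, 5 = 49 seats, so the divisor must be adjusted.
With modified divisor 3580: modified quotas Central 8.539, South 5.101, North 7.380, West 12.818, Lowland 7.944, Highland 7.487, East 6.039.
Rounding down: Central 8, South 5, North 7, West 12, Lowland 7, Highland 7, East 6 (total 52).

Central: 8; South: 5; North: 7; West: 12; Lowland: 7; Highland: 7; East: 6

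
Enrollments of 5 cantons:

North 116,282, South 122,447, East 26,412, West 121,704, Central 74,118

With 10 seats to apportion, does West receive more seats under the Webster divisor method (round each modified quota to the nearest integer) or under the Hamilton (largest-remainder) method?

Hamilton

Webster: North 2, South 3, East 1, West 2, Central 2.
Hamilton: North 2, South 3, East 0, West 3, Central 2.
West gets 2 under Webster and 3 under Hamilton.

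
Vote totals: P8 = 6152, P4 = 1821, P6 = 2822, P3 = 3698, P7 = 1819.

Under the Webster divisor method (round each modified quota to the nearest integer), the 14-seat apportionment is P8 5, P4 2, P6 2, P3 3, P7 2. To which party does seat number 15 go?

P6

Priority for the next seat is population ÷ (current seats + 0.5).
Priorities: P8 1118.545, P4 728.400, P6 1128.800, P3 1056.571, P7 727.600.
Highest priority: P6.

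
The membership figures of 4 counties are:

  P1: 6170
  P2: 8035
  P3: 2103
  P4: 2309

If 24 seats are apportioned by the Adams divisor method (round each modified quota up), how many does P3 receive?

3

Standard divisor 18617/24 ≈ 775.708; standard quotas: P1 7.954, P2 10.358, P3 2.711, P4 2.977.
Rounding up gives 8, 11, 3, 3 = 25 seats, so the divisor must be adjusted.
With modified divisor 840: modified quotas P1 7.345, P2 9.565, P3 2.504, P4 2.749.
Rounding up: P1 8, P2 10, P3 3, P4 3 (total 24).
P3 receives 3.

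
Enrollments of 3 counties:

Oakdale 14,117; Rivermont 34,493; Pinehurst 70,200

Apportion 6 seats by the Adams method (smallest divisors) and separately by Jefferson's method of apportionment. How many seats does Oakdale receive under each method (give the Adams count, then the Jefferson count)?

1 and 0

Adams: Oakdale 1, Rivermont 2, Pinehurst 3.
Jefferson: Oakdale 0, Rivermont 2, Pinehurst 4.
Oakdale gets 1 under Adams and 0 under Jefferson.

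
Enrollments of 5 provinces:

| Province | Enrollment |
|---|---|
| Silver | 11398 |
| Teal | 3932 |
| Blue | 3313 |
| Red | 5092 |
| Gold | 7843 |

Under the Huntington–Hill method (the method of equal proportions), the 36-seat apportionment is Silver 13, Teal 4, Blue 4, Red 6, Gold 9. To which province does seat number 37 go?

Teal

Priority for the next seat is population ÷ (√(s·(s+1))).
Priorities: Silver 844.876, Teal 879.222, Blue 740.809, Red 785.713, Gold 826.725.
Highest priority: Teal.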